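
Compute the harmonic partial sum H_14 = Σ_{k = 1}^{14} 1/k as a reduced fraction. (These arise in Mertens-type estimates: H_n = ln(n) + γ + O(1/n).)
H_14 = 1171733/360360

Direct summation: H_14 = 1 + 1/2 + ... + 1/14. The least common denominator is lcm(1, ..., 14) = 360360; over this denominator the numerator is 360360 + 180180 + 120120 + 90090 + 72072 + 60060 + 51480 + 45045 + 40040 + 36036 + 32760 + 30030 + 27720 + 25740 = 1171733, so H_14 = 1171733/360360 (already in lowest terms) ≈ 3.25156. (The PNT-adjacent estimate ln(14) + γ ≈ 3.21627 matches within O(1/n).)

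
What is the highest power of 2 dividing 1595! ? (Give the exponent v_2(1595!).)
v_2(1595!) = 1588

Legendre's formula: v_p(n!) = Σ_{k ≥ 1} ⌊n / p^k⌋. For p = 2, n = 1595, the terms are:
  ⌊1595/2^1⌋ = ⌊1595/2⌋ = 797
  ⌊1595/2^2⌋ = ⌊1595/4⌋ = 398
  ⌊1595/2^3⌋ = ⌊1595/8⌋ = 199
  ⌊1595/2^4⌋ = ⌊1595/16⌋ = 99
  ⌊1595/2^5⌋ = ⌊1595/32⌋ = 49
  ⌊1595/2^6⌋ = ⌊1595/64⌋ = 24
  ⌊1595/2^7⌋ = ⌊1595/128⌋ = 12
  ⌊1595/2^8⌋ = ⌊1595/256⌋ = 6
  ⌊1595/2^9⌋ = ⌊1595/512⌋ = 3
  ⌊1595/2^10⌋ = ⌊1595/1024⌋ = 1
(the next term ⌊1595/2^11⌋ = 0, terminating the sum). Summing: v_2(1595!) = 797 + 398 + 199 + 99 + 49 + 24 + 12 + 6 + 3 + 1 = 1588.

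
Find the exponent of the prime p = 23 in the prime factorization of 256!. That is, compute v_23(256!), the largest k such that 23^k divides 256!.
v_23(256!) = 11

Legendre's formula: v_p(n!) = Σ_{k ≥ 1} ⌊n / p^k⌋. For p = 23, n = 256, the terms are:
  ⌊256/23^1⌋ = ⌊256/23⌋ = 11
(the next term ⌊256/23^2⌋ = 0, terminating the sum). Summing: v_23(256!) = 11 = 11.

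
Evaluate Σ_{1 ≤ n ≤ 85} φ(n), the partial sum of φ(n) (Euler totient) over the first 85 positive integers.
Σ_{n ≤ 85} φ(n) = 2230

Compute φ(n) for each 1 ≤ n ≤ 85: φ(1) = 1, φ(2) = 1, φ(3) = 2, φ(4) = 2, φ(5) = 4, φ(6) = 2, φ(7) = 6, φ(8) = 4, φ(9) = 6, φ(10) = 4, φ(11) = 10, φ(12) = 4, φ(13) = 12, φ(14) = 6, φ(15) = 8, φ(16) = 8, φ(17) = 16, φ(18) = 6, φ(19) = 18, φ(20) = 8, φ(21) = 12, φ(22) = 10, φ(23) = 22, φ(24) = 8, φ(25) = 20, φ(26) = 12, φ(27) = 18, φ(28) = 12, φ(29) = 28, φ(30) = 8, φ(31) = 30, φ(32) = 16, φ(33) = 20, φ(34) = 16, φ(35) = 24, φ(36) = 12, φ(37) = 36, φ(38) = 18, φ(39) = 24, φ(40) = 16, φ(41) = 40, φ(42) = 12, φ(43) = 42, φ(44) = 20, φ(45) = 24, φ(46) = 22, φ(47) = 46, φ(48) = 16, φ(49) = 42, φ(50) = 20, φ(51) = 32, φ(52) = 24, φ(53) = 52, φ(54) = 18, φ(55) = 40, φ(56) = 24, φ(57) = 36, φ(58) = 28, φ(59) = 58, φ(60) = 16, φ(61) = 60, φ(62) = 30, φ(63) = 36, φ(64) = 32, φ(65) = 48, φ(66) = 20, φ(67) = 66, φ(68) = 32, φ(69) = 44, φ(70) = 24, φ(71) = 70, φ(72) = 24, φ(73) = 72, φ(74) = 36, φ(75) = 40, φ(76) = 36, φ(77) = 60, φ(78) = 24, φ(79) = 78, φ(80) = 32, φ(81) = 54, φ(82) = 40, φ(83) = 82, φ(84) = 24, φ(85) = 64. Summing all 85 values: 2230. (Average order: Σ_{n ≤ x} φ(n) ~ (3/π²) x². For x = 85, (3/π²)·85² ≈ 2196.14.)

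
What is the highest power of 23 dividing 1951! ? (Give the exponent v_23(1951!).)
v_23(1951!) = 87

Legendre's formula: v_p(n!) = Σ_{k ≥ 1} ⌊n / p^k⌋. For p = 23, n = 1951, the terms are:
  ⌊1951/23^1⌋ = ⌊1951/23⌋ = 84
  ⌊1951/23^2⌋ = ⌊1951/529⌋ = 3
(the next term ⌊1951/23^3⌋ = 0, terminating the sum). Summing: v_23(1951!) = 84 + 3 = 87.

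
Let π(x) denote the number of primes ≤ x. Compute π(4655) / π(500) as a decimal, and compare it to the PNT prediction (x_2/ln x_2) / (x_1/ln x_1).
π(4655)/π(500) = 629/95 ≈ 6.6211;  PNT prediction ≈ 6.8506.

π(500) = 95 and π(4655) = 629, so π(4655)/π(500) ≈ 6.6211. The PNT-predicted ratio is (4655/ln(4655)) / (500/ln(500)) ≈ 6.8506. The two agree to within a few percent, as expected.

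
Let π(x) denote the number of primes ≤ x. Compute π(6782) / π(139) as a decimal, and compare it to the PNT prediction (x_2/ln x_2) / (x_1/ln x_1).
π(6782)/π(139) = 873/34 ≈ 25.6765;  PNT prediction ≈ 27.2907.

π(139) = 34 and π(6782) = 873, so π(6782)/π(139) ≈ 25.6765. The PNT-predicted ratio is (6782/ln(6782)) / (139/ln(139)) ≈ 27.2907. The two agree to within a few percent, as expected.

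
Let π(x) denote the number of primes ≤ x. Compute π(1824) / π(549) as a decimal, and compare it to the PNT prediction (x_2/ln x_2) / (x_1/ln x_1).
π(1824)/π(549) = 281/101 ≈ 2.7822;  PNT prediction ≈ 2.7911.

π(549) = 101 and π(1824) = 281, so π(1824)/π(549) ≈ 2.7822. The PNT-predicted ratio is (1824/ln(1824)) / (549/ln(549)) ≈ 2.7911. The two agree to within a few percent, as expected.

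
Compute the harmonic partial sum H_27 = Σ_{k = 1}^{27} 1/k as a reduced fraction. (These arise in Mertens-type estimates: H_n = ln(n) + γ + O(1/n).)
H_27 = 312536252003/80313433200

Direct summation: H_27 = 1 + 1/2 + ... + 1/27. The least common denominator is lcm(1, ..., 27) = 80313433200; over this denominator the numerator is 80313433200 + 40156716600 + 26771144400 + 20078358300 + 16062686640 + 13385572200 + 11473347600 + 10039179150 + 8923714800 + 8031343320 + 7301221200 + 6692786100 + 6177956400 + 5736673800 + 5354228880 + 5019589575 + 4724319600 + 4461857400 + 4227022800 + 4015671660 + 3824449200 + 3650610600 + 3491888400 + 3346393050 + 3212537328 + 3088978200 + 2974571600 = 312536252003, so H_27 = 312536252003/80313433200 (already in lowest terms) ≈ 3.89146. (The PNT-adjacent estimate ln(27) + γ ≈ 3.87305 matches within O(1/n).)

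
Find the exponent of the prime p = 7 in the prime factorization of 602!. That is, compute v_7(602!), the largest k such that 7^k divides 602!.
v_7(602!) = 99

Legendre's formula: v_p(n!) = Σ_{k ≥ 1} ⌊n / p^k⌋. For p = 7, n = 602, the terms are:
  ⌊602/7^1⌋ = ⌊602/7⌋ = 86
  ⌊602/7^2⌋ = ⌊602/49⌋ = 12
  ⌊602/7^3⌋ = ⌊602/343⌋ = 1
(the next term ⌊602/7^4⌋ = 0, terminating the sum). Summing: v_7(602!) = 86 + 12 + 1 = 99.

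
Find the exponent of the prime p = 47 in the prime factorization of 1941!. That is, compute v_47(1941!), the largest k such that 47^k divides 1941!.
v_47(1941!) = 41

Legendre's formula: v_p(n!) = Σ_{k ≥ 1} ⌊n / p^k⌋. For p = 47, n = 1941, the terms are:
  ⌊1941/47^1⌋ = ⌊1941/47⌋ = 41
(the next term ⌊1941/47^2⌋ = 0, terminating the sum). Summing: v_47(1941!) = 41 = 41.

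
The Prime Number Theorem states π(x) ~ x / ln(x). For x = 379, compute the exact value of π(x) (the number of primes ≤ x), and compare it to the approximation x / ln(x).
π(379) = 75;  x/ln(x) ≈ 63.83;  relative error ≈ 14.89%.

Directly count primes up to 379: π(379) = 75. The PNT approximation gives 379/ln(379) ≈ 379/5.93754 ≈ 63.83. Relative error (π(x) − x/ln(x)) / π(x) ≈ 14.89%; the approximation is known to undercount slightly (Li(x) is a better estimate).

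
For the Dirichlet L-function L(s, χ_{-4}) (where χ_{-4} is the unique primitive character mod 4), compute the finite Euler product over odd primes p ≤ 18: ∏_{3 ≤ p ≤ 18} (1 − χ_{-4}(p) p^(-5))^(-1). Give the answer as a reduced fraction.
∏ = 995046576444811700184375/998883930440647295664128

The odd primes p ≤ 18 are [3, 5, 7, 11, 13, 17]. For each, χ(p) = 1 if p ≡ 1 mod 4, χ(p) = −1 if p ≡ 3 mod 4. Taking (1 − χ(p)/p^5)^(-1) = p^5/(p^5 − χ(p)): (1 − (-1)/3^5)^(-1) · (1 − (1)/5^5)^(-1) · (1 − (-1)/7^5)^(-1) · (1 − (-1)/11^5)^(-1) · (1 − (1)/13^5)^(-1) · (1 − (1)/17^5)^(-1) = 995046576444811700184375/998883930440647295664128.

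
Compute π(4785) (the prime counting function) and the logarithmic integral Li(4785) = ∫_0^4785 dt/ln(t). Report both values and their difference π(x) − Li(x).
π(4785) = 642;  Li(4785) ≈ 658.97;  π(x) − Li(x) ≈ -16.97.

Direct count of primes ≤ 4785 gives π(4785) = 642. Numerical evaluation of the logarithmic integral gives Li(4785) ≈ 658.97. The difference π(x) − Li(x) ≈ -16.97 is typically negative for small/moderate x (Li(x) overestimates), though Littlewood's theorem shows this sign changes infinitely often.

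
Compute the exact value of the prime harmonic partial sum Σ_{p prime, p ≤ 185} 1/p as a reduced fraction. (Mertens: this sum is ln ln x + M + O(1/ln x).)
Σ 1/p = 10408867916382550633331528920459565913027063402071390584941986323453055203/5397346292805549782720214077673687806275517530364350655459511599582614290

π(185) = 42, so the primes ≤ 185 are [2, 3, 5, 7, 11, 13, 17, 19, 23, 29, 31, 37, 41, 43, 47, 53, 59, 61, 67, 71, 73, 79, 83, 89, 97, 101, 103, 107, 109, 113, 127, 131, 137, 139, 149, 151, 157, 163, 167, 173, 179, 181]. Summing 1/p over these primes: 10408867916382550633331528920459565913027063402071390584941986323453055203/5397346292805549782720214077673687806275517530364350655459511599582614290 ≈ 1.9285. Mertens estimate ln ln(185) + 0.2615 ≈ 1.9141.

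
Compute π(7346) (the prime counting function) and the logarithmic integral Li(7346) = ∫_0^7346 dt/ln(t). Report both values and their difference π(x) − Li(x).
π(7346) = 935;  Li(7346) ≈ 953.30;  π(x) − Li(x) ≈ -18.30.

Direct count of primes ≤ 7346 gives π(7346) = 935. Numerical evaluation of the logarithmic integral gives Li(7346) ≈ 953.30. The difference π(x) − Li(x) ≈ -18.30 is typically negative for small/moderate x (Li(x) overestimates), though Littlewood's theorem shows this sign changes infinitely often.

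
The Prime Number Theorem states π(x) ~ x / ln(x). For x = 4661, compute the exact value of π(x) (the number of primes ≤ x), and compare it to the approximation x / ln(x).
π(4661) = 630;  x/ln(x) ≈ 551.79;  relative error ≈ 12.41%.

Directly count primes up to 4661: π(4661) = 630. The PNT approximation gives 4661/ln(4661) ≈ 4661/8.44699 ≈ 551.79. Relative error (π(x) − x/ln(x)) / π(x) ≈ 12.41%; the approximation is known to undercount slightly (Li(x) is a better estimate).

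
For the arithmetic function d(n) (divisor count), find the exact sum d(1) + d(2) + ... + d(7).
Σ_{n ≤ 7} d(n) = 16

Compute d(n) for each 1 ≤ n ≤ 7: d(1) = 1, d(2) = 2, d(3) = 2, d(4) = 3, d(5) = 2, d(6) = 4, d(7) = 2. Summing all 7 values: 16. (Dirichlet's divisor formula: Σ_{n ≤ x} d(n) = x ln(x) + (2γ − 1) x + O(√x). For x = 7, the asymptotic estimate is ≈ 14.70.)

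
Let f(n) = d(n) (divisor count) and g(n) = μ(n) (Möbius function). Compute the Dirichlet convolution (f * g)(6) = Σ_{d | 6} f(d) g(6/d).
(d * μ)(6) = 1

Divisors of 6: [1, 2, 3, 6]. For each d | 6:
  d = 1: d(1) · μ(6/1) = 1 · 1 = 1
  d = 2: d(2) · μ(6/2) = 2 · -1 = -2
  d = 3: d(3) · μ(6/3) = 2 · -1 = -2
  d = 6: d(6) · μ(6/6) = 4 · 1 = 4
Summing: (d * μ)(6) = 1 + -2 + -2 + 4 = 1.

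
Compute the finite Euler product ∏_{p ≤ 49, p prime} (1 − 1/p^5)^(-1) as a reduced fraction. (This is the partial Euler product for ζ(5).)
∏ = 505807800965451248053830657783332590848273750176189703324931155978491/487794643941809531294334436783738741459341109492573787399981389578240

The primes p ≤ 49 are [2, 3, 5, 7, 11, 13, 17, 19, 23, 29, 31, 37, 41, 43, 47]. For each prime, (1 − 1/p^5)^(-1) = p^5 / (p^5 − 1). The product is (1 − 1/2^5)^(-1), (1 − 1/3^5)^(-1), (1 − 1/5^5)^(-1), (1 − 1/7^5)^(-1), (1 − 1/11^5)^(-1), (1 − 1/13^5)^(-1), (1 − 1/17^5)^(-1), (1 − 1/19^5)^(-1), (1 − 1/23^5)^(-1), (1 − 1/29^5)^(-1), (1 − 1/31^5)^(-1), (1 − 1/37^5)^(-1), (1 − 1/41^5)^(-1), (1 − 1/43^5)^(-1), (1 − 1/47^5)^(-1) = ∏ p^5 / (p^5 − 1) = 505807800965451248053830657783332590848273750176189703324931155978491/487794643941809531294334436783738741459341109492573787399981389578240.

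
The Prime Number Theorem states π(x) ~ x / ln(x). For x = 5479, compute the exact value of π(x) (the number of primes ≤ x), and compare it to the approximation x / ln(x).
π(5479) = 724;  x/ln(x) ≈ 636.45;  relative error ≈ 12.09%.

Directly count primes up to 5479: π(5479) = 724. The PNT approximation gives 5479/ln(5479) ≈ 5479/8.60868 ≈ 636.45. Relative error (π(x) − x/ln(x)) / π(x) ≈ 12.09%; the approximation is known to undercount slightly (Li(x) is a better estimate).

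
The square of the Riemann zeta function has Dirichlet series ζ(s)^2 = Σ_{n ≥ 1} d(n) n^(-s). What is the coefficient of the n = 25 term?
d(25) = 3

ζ(s)^2 = (Σ 1/m^s)(Σ 1/k^s). The coefficient of 1/n^s in the product is the number of ordered pairs (m, k) with mk = n, which equals d(n). For n = 25, divisors are [1, 5, 25], so d(25) = 3.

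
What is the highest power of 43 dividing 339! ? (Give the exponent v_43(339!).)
v_43(339!) = 7

Legendre's formula: v_p(n!) = Σ_{k ≥ 1} ⌊n / p^k⌋. For p = 43, n = 339, the terms are:
  ⌊339/43^1⌋ = ⌊339/43⌋ = 7
(the next term ⌊339/43^2⌋ = 0, terminating the sum). Summing: v_43(339!) = 7 = 7.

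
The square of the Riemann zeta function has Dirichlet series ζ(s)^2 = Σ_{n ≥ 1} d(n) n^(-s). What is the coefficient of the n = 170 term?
d(170) = 8

ζ(s)^2 = (Σ 1/m^s)(Σ 1/k^s). The coefficient of 1/n^s in the product is the number of ordered pairs (m, k) with mk = n, which equals d(n). For n = 170, divisors are [1, 2, 5, 10, 17, 34, 85, 170], so d(170) = 8.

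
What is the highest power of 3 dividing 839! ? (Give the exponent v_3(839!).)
v_3(839!) = 417

Legendre's formula: v_p(n!) = Σ_{k ≥ 1} ⌊n / p^k⌋. For p = 3, n = 839, the terms are:
  ⌊839/3^1⌋ = ⌊839/3⌋ = 279
  ⌊839/3^2⌋ = ⌊839/9⌋ = 93
  ⌊839/3^3⌋ = ⌊839/27⌋ = 31
  ⌊839/3^4⌋ = ⌊839/81⌋ = 10
  ⌊839/3^5⌋ = ⌊839/243⌋ = 3
  ⌊839/3^6⌋ = ⌊839/729⌋ = 1
(the next term ⌊839/3^7⌋ = 0, terminating the sum). Summing: v_3(839!) = 279 + 93 + 31 + 10 + 3 + 1 = 417.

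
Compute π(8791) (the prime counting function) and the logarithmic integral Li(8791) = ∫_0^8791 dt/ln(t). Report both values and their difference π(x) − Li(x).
π(8791) = 1095;  Li(8791) ≈ 1113.96;  π(x) − Li(x) ≈ -18.96.

Direct count of primes ≤ 8791 gives π(8791) = 1095. Numerical evaluation of the logarithmic integral gives Li(8791) ≈ 1113.96. The difference π(x) − Li(x) ≈ -18.96 is typically negative for small/moderate x (Li(x) overestimates), though Littlewood's theorem shows this sign changes infinitely often.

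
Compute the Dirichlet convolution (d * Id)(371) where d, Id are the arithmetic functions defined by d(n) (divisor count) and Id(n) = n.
(d * Id)(371) = 495

Divisors of 371: [1, 7, 53, 371]. For each d | 371:
  d = 1: d(1) · Id(371/1) = 1 · 371 = 371
  d = 7: d(7) · Id(371/7) = 2 · 53 = 106
  d = 53: d(53) · Id(371/53) = 2 · 7 = 14
  d = 371: d(371) · Id(371/371) = 4 · 1 = 4
Summing: (d * Id)(371) = 371 + 106 + 14 + 4 = 495.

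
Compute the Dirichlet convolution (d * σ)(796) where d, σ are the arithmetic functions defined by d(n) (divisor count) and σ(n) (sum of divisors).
(d * σ)(796) = 3232

Divisors of 796: [1, 2, 4, 199, 398, 796]. For each d | 796:
  d = 1: d(1) · σ(796/1) = 1 · 1400 = 1400
  d = 2: d(2) · σ(796/2) = 2 · 600 = 1200
  d = 4: d(4) · σ(796/4) = 3 · 200 = 600
  d = 199: d(199) · σ(796/199) = 2 · 7 = 14
  d = 398: d(398) · σ(796/398) = 4 · 3 = 12
  d = 796: d(796) · σ(796/796) = 6 · 1 = 6
Summing: (d * σ)(796) = 1400 + 1200 + 600 + 14 + 12 + 6 = 3232.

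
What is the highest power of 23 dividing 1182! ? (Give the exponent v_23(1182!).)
v_23(1182!) = 53

Legendre's formula: v_p(n!) = Σ_{k ≥ 1} ⌊n / p^k⌋. For p = 23, n = 1182, the terms are:
  ⌊1182/23^1⌋ = ⌊1182/23⌋ = 51
  ⌊1182/23^2⌋ = ⌊1182/529⌋ = 2
(the next term ⌊1182/23^3⌋ = 0, terminating the sum). Summing: v_23(1182!) = 51 + 2 = 53.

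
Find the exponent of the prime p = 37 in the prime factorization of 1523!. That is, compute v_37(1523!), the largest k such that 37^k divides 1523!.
v_37(1523!) = 42

Legendre's formula: v_p(n!) = Σ_{k ≥ 1} ⌊n / p^k⌋. For p = 37, n = 1523, the terms are:
  ⌊1523/37^1⌋ = ⌊1523/37⌋ = 41
  ⌊1523/37^2⌋ = ⌊1523/1369⌋ = 1
(the next term ⌊1523/37^3⌋ = 0, terminating the sum). Summing: v_37(1523!) = 41 + 1 = 42.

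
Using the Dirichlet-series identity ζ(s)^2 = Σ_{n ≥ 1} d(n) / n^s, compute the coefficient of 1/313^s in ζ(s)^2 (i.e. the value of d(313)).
d(313) = 2

ζ(s)^2 = (Σ 1/m^s)(Σ 1/k^s). The coefficient of 1/n^s in the product is the number of ordered pairs (m, k) with mk = n, which equals d(n). For n = 313, divisors are [1, 313], so d(313) = 2.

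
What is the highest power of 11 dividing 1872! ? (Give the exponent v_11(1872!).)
v_11(1872!) = 186

Legendre's formula: v_p(n!) = Σ_{k ≥ 1} ⌊n / p^k⌋. For p = 11, n = 1872, the terms are:
  ⌊1872/11^1⌋ = ⌊1872/11⌋ = 170
  ⌊1872/11^2⌋ = ⌊1872/121⌋ = 15
  ⌊1872/11^3⌋ = ⌊1872/1331⌋ = 1
(the next term ⌊1872/11^4⌋ = 0, terminating the sum). Summing: v_11(1872!) = 170 + 15 + 1 = 186.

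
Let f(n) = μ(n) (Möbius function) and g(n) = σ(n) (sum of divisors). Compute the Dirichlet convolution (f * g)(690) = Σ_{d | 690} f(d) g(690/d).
(μ * σ)(690) = 690

Divisors of 690: [1, 2, 3, 5, 6, 10, 15, 23, 30, 46, 69, 115, 138, 230, 345, 690]. For each d | 690:
  d = 1: μ(1) · σ(690/1) = 1 · 1728 = 1728
  d = 2: μ(2) · σ(690/2) = -1 · 576 = -576
  d = 3: μ(3) · σ(690/3) = -1 · 432 = -432
  d = 5: μ(5) · σ(690/5) = -1 · 288 = -288
  d = 6: μ(6) · σ(690/6) = 1 · 144 = 144
  d = 10: μ(10) · σ(690/10) = 1 · 96 = 96
  d = 15: μ(15) · σ(690/15) = 1 · 72 = 72
  d = 23: μ(23) · σ(690/23) = -1 · 72 = -72
  d = 30: μ(30) · σ(690/30) = -1 · 24 = -24
  d = 46: μ(46) · σ(690/46) = 1 · 24 = 24
  d = 69: μ(69) · σ(690/69) = 1 · 18 = 18
  d = 115: μ(115) · σ(690/115) = 1 · 12 = 12
  d = 138: μ(138) · σ(690/138) = -1 · 6 = -6
  d = 230: μ(230) · σ(690/230) = -1 · 4 = -4
  d = 345: μ(345) · σ(690/345) = -1 · 3 = -3
  d = 690: μ(690) · σ(690/690) = 1 · 1 = 1
Summing: (μ * σ)(690) = 1728 + -576 + -432 + -288 + 144 + 96 + 72 + -72 + -24 + 24 + 18 + 12 + -6 + -4 + -3 + 1 = 690.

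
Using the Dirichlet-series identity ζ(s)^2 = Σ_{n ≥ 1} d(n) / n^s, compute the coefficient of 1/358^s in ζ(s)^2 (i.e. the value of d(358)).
d(358) = 4

ζ(s)^2 = (Σ 1/m^s)(Σ 1/k^s). The coefficient of 1/n^s in the product is the number of ordered pairs (m, k) with mk = n, which equals d(n). For n = 358, divisors are [1, 2, 179, 358], so d(358) = 4.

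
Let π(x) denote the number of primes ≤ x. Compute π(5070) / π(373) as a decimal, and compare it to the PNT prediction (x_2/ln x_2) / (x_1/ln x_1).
π(5070)/π(373) = 677/74 ≈ 9.1486;  PNT prediction ≈ 9.4348.

π(373) = 74 and π(5070) = 677, so π(5070)/π(373) ≈ 9.1486. The PNT-predicted ratio is (5070/ln(5070)) / (373/ln(373)) ≈ 9.4348. The two agree to within a few percent, as expected.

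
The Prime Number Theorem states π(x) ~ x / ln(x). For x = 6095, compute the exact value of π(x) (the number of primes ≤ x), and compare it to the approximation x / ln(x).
π(6095) = 795;  x/ln(x) ≈ 699.35;  relative error ≈ 12.03%.

Directly count primes up to 6095: π(6095) = 795. The PNT approximation gives 6095/ln(6095) ≈ 6095/8.71522 ≈ 699.35. Relative error (π(x) − x/ln(x)) / π(x) ≈ 12.03%; the approximation is known to undercount slightly (Li(x) is a better estimate).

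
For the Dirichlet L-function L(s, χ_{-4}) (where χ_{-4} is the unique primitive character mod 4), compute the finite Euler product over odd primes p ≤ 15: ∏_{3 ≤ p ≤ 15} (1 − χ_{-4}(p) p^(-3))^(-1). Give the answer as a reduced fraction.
∏ = 17910767875/18484721664

The odd primes p ≤ 15 are [3, 5, 7, 11, 13]. For each, χ(p) = 1 if p ≡ 1 mod 4, χ(p) = −1 if p ≡ 3 mod 4. Taking (1 − χ(p)/p^3)^(-1) = p^3/(p^3 − χ(p)): (1 − (-1)/3^3)^(-1) · (1 − (1)/5^3)^(-1) · (1 − (-1)/7^3)^(-1) · (1 − (-1)/11^3)^(-1) · (1 − (1)/13^3)^(-1) = 17910767875/18484721664.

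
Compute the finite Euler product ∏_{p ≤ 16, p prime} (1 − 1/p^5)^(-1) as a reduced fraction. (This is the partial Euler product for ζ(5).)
∏ = 2548391272552125/2457639696903844

The primes p ≤ 16 are [2, 3, 5, 7, 11, 13]. For each prime, (1 − 1/p^5)^(-1) = p^5 / (p^5 − 1). The product is (1 − 1/2^5)^(-1), (1 − 1/3^5)^(-1), (1 − 1/5^5)^(-1), (1 − 1/7^5)^(-1), (1 − 1/11^5)^(-1), (1 − 1/13^5)^(-1) = ∏ p^5 / (p^5 − 1) = 2548391272552125/2457639696903844.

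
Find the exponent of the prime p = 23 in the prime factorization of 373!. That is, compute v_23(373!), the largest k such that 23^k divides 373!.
v_23(373!) = 16

Legendre's formula: v_p(n!) = Σ_{k ≥ 1} ⌊n / p^k⌋. For p = 23, n = 373, the terms are:
  ⌊373/23^1⌋ = ⌊373/23⌋ = 16
(the next term ⌊373/23^2⌋ = 0, terminating the sum). Summing: v_23(373!) = 16 = 16.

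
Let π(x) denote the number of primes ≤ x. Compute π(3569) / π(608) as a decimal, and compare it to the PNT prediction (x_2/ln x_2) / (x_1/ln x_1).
π(3569)/π(608) = 499/111 ≈ 4.4955;  PNT prediction ≈ 4.6000.

π(608) = 111 and π(3569) = 499, so π(3569)/π(608) ≈ 4.4955. The PNT-predicted ratio is (3569/ln(3569)) / (608/ln(608)) ≈ 4.6000. The two agree to within a few percent, as expected.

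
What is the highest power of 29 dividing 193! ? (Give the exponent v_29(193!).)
v_29(193!) = 6

Legendre's formula: v_p(n!) = Σ_{k ≥ 1} ⌊n / p^k⌋. For p = 29, n = 193, the terms are:
  ⌊193/29^1⌋ = ⌊193/29⌋ = 6
(the next term ⌊193/29^2⌋ = 0, terminating the sum). Summing: v_29(193!) = 6 = 6.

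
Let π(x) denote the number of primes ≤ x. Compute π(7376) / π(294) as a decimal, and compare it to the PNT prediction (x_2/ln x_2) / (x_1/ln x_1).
π(7376)/π(294) = 938/62 ≈ 15.1290;  PNT prediction ≈ 16.0108.

π(294) = 62 and π(7376) = 938, so π(7376)/π(294) ≈ 15.1290. The PNT-predicted ratio is (7376/ln(7376)) / (294/ln(294)) ≈ 16.0108. The two agree to within a few percent, as expected.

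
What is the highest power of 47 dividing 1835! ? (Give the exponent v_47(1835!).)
v_47(1835!) = 39

Legendre's formula: v_p(n!) = Σ_{k ≥ 1} ⌊n / p^k⌋. For p = 47, n = 1835, the terms are:
  ⌊1835/47^1⌋ = ⌊1835/47⌋ = 39
(the next term ⌊1835/47^2⌋ = 0, terminating the sum). Summing: v_47(1835!) = 39 = 39.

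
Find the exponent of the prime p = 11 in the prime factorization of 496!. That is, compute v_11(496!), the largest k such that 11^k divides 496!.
v_11(496!) = 49

Legendre's formula: v_p(n!) = Σ_{k ≥ 1} ⌊n / p^k⌋. For p = 11, n = 496, the terms are:
  ⌊496/11^1⌋ = ⌊496/11⌋ = 45
  ⌊496/11^2⌋ = ⌊496/121⌋ = 4
(the next term ⌊496/11^3⌋ = 0, terminating the sum). Summing: v_11(496!) = 45 + 4 = 49.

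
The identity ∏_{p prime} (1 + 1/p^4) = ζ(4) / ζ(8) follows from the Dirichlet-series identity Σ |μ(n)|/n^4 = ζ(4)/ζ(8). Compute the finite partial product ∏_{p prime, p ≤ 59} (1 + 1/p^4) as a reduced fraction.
∏ = 268899977463896666211538700535176520374989057685372088116157788269917908013056/249460108221570249996046380281539524912894104533469497356108318512969044025625

The primes p ≤ 59 are [2, 3, 5, 7, 11, 13, 17, 19, 23, 29, 31, 37, 41, 43, 47, 53, 59]. For each, (1 + 1/p^4) = (p^4 + 1)/p^4. Multiplying these fractions over p ∈ [2, 3, 5, 7, 11, 13, 17, 19, 23, 29, 31, 37, 41, 43, 47, 53, 59] gives 268899977463896666211538700535176520374989057685372088116157788269917908013056/249460108221570249996046380281539524912894104533469497356108318512969044025625. (In the limit P → ∞ this tends to ζ(4)/ζ(8).)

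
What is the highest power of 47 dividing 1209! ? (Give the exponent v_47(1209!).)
v_47(1209!) = 25

Legendre's formula: v_p(n!) = Σ_{k ≥ 1} ⌊n / p^k⌋. For p = 47, n = 1209, the terms are:
  ⌊1209/47^1⌋ = ⌊1209/47⌋ = 25
(the next term ⌊1209/47^2⌋ = 0, terminating the sum). Summing: v_47(1209!) = 25 = 25.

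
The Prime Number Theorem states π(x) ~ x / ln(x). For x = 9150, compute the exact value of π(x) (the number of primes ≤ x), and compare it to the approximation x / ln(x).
π(9150) = 1133;  x/ln(x) ≈ 1003.12;  relative error ≈ 11.46%.

Directly count primes up to 9150: π(9150) = 1133. The PNT approximation gives 9150/ln(9150) ≈ 9150/9.12151 ≈ 1003.12. Relative error (π(x) − x/ln(x)) / π(x) ≈ 11.46%; the approximation is known to undercount slightly (Li(x) is a better estimate).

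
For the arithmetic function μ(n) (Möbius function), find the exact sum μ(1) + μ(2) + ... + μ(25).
Σ_{n ≤ 25} μ(n) = -2

Compute μ(n) for each 1 ≤ n ≤ 25: μ(1) = 1, μ(2) = -1, μ(3) = -1, μ(4) = 0, μ(5) = -1, μ(6) = 1, μ(7) = -1, μ(8) = 0, μ(9) = 0, μ(10) = 1, μ(11) = -1, μ(12) = 0, μ(13) = -1, μ(14) = 1, μ(15) = 1, μ(16) = 0, μ(17) = -1, μ(18) = 0, μ(19) = -1, μ(20) = 0, μ(21) = 1, μ(22) = 1, μ(23) = -1, μ(24) = 0, μ(25) = 0. Summing all 25 values: -2. (Mertens function M(x) = Σ_{n ≤ x} μ(n); on average M(x) should be small (PNT ⟺ M(x) = o(x)).)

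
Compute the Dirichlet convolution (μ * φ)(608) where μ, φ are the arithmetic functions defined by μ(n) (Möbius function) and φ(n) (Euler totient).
(μ * φ)(608) = 136

Divisors of 608: [1, 2, 4, 8, 16, 19, 32, 38, 76, 152, 304, 608]. For each d | 608:
  d = 1: μ(1) · φ(608/1) = 1 · 288 = 288
  d = 2: μ(2) · φ(608/2) = -1 · 144 = -144
  d = 4: μ(4) · φ(608/4) = 0 · 72 = 0
  d = 8: μ(8) · φ(608/8) = 0 · 36 = 0
  d = 16: μ(16) · φ(608/16) = 0 · 18 = 0
  d = 19: μ(19) · φ(608/19) = -1 · 16 = -16
  d = 32: μ(32) · φ(608/32) = 0 · 18 = 0
  d = 38: μ(38) · φ(608/38) = 1 · 8 = 8
  d = 76: μ(76) · φ(608/76) = 0 · 4 = 0
  d = 152: μ(152) · φ(608/152) = 0 · 2 = 0
  d = 304: μ(304) · φ(608/304) = 0 · 1 = 0
  d = 608: μ(608) · φ(608/608) = 0 · 1 = 0
Summing: (μ * φ)(608) = 288 + -144 + 0 + 0 + 0 + -16 + 0 + 8 + 0 + 0 + 0 + 0 = 136.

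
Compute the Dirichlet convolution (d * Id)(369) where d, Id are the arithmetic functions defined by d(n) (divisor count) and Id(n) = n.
(d * Id)(369) = 774

Divisors of 369: [1, 3, 9, 41, 123, 369]. For each d | 369:
  d = 1: d(1) · Id(369/1) = 1 · 369 = 369
  d = 3: d(3) · Id(369/3) = 2 · 123 = 246
  d = 9: d(9) · Id(369/9) = 3 · 41 = 123
  d = 41: d(41) · Id(369/41) = 2 · 9 = 18
  d = 123: d(123) · Id(369/123) = 4 · 3 = 12
  d = 369: d(369) · Id(369/369) = 6 · 1 = 6
Summing: (d * Id)(369) = 369 + 246 + 123 + 18 + 12 + 6 = 774.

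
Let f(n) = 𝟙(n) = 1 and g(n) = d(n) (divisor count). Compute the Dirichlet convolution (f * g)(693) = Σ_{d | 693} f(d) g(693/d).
(𝟙 * d)(693) = 54

Divisors of 693: [1, 3, 7, 9, 11, 21, 33, 63, 77, 99, 231, 693]. For each d | 693:
  d = 1: 𝟙(1) · d(693/1) = 1 · 12 = 12
  d = 3: 𝟙(3) · d(693/3) = 1 · 8 = 8
  d = 7: 𝟙(7) · d(693/7) = 1 · 6 = 6
  d = 9: 𝟙(9) · d(693/9) = 1 · 4 = 4
  d = 11: 𝟙(11) · d(693/11) = 1 · 6 = 6
  d = 21: 𝟙(21) · d(693/21) = 1 · 4 = 4
  d = 33: 𝟙(33) · d(693/33) = 1 · 4 = 4
  d = 63: 𝟙(63) · d(693/63) = 1 · 2 = 2
  d = 77: 𝟙(77) · d(693/77) = 1 · 3 = 3
  d = 99: 𝟙(99) · d(693/99) = 1 · 2 = 2
  d = 231: 𝟙(231) · d(693/231) = 1 · 2 = 2
  d = 693: 𝟙(693) · d(693/693) = 1 · 1 = 1
Summing: (𝟙 * d)(693) = 12 + 8 + 6 + 4 + 6 + 4 + 4 + 2 + 3 + 2 + 2 + 1 = 54.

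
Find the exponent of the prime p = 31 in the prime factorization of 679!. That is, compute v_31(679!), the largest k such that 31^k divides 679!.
v_31(679!) = 21

Legendre's formula: v_p(n!) = Σ_{k ≥ 1} ⌊n / p^k⌋. For p = 31, n = 679, the terms are:
  ⌊679/31^1⌋ = ⌊679/31⌋ = 21
(the next term ⌊679/31^2⌋ = 0, terminating the sum). Summing: v_31(679!) = 21 = 21.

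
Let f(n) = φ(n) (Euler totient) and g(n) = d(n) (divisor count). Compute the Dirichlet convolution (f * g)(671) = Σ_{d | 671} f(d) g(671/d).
(φ * d)(671) = 744

Divisors of 671: [1, 11, 61, 671]. For each d | 671:
  d = 1: φ(1) · d(671/1) = 1 · 4 = 4
  d = 11: φ(11) · d(671/11) = 10 · 2 = 20
  d = 61: φ(61) · d(671/61) = 60 · 2 = 120
  d = 671: φ(671) · d(671/671) = 600 · 1 = 600
Summing: (φ * d)(671) = 4 + 20 + 120 + 600 = 744.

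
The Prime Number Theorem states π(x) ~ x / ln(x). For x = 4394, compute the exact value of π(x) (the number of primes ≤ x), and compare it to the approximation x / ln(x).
π(4394) = 598;  x/ln(x) ≈ 523.84;  relative error ≈ 12.40%.

Directly count primes up to 4394: π(4394) = 598. The PNT approximation gives 4394/ln(4394) ≈ 4394/8.38800 ≈ 523.84. Relative error (π(x) − x/ln(x)) / π(x) ≈ 12.40%; the approximation is known to undercount slightly (Li(x) is a better estimate).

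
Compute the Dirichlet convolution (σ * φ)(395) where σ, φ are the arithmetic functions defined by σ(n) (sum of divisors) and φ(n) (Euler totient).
(σ * φ)(395) = 1580

Divisors of 395: [1, 5, 79, 395]. For each d | 395:
  d = 1: σ(1) · φ(395/1) = 1 · 312 = 312
  d = 5: σ(5) · φ(395/5) = 6 · 78 = 468
  d = 79: σ(79) · φ(395/79) = 80 · 4 = 320
  d = 395: σ(395) · φ(395/395) = 480 · 1 = 480
Summing: (σ * φ)(395) = 312 + 468 + 320 + 480 = 1580.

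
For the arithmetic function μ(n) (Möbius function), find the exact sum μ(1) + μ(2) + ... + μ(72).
Σ_{n ≤ 72} μ(n) = -3

Compute μ(n) for each 1 ≤ n ≤ 72: μ(1) = 1, μ(2) = -1, μ(3) = -1, μ(4) = 0, μ(5) = -1, μ(6) = 1, μ(7) = -1, μ(8) = 0, μ(9) = 0, μ(10) = 1, μ(11) = -1, μ(12) = 0, μ(13) = -1, μ(14) = 1, μ(15) = 1, μ(16) = 0, μ(17) = -1, μ(18) = 0, μ(19) = -1, μ(20) = 0, μ(21) = 1, μ(22) = 1, μ(23) = -1, μ(24) = 0, μ(25) = 0, μ(26) = 1, μ(27) = 0, μ(28) = 0, μ(29) = -1, μ(30) = -1, μ(31) = -1, μ(32) = 0, μ(33) = 1, μ(34) = 1, μ(35) = 1, μ(36) = 0, μ(37) = -1, μ(38) = 1, μ(39) = 1, μ(40) = 0, μ(41) = -1, μ(42) = -1, μ(43) = -1, μ(44) = 0, μ(45) = 0, μ(46) = 1, μ(47) = -1, μ(48) = 0, μ(49) = 0, μ(50) = 0, μ(51) = 1, μ(52) = 0, μ(53) = -1, μ(54) = 0, μ(55) = 1, μ(56) = 0, μ(57) = 1, μ(58) = 1, μ(59) = -1, μ(60) = 0, μ(61) = -1, μ(62) = 1, μ(63) = 0, μ(64) = 0, μ(65) = 1, μ(66) = -1, μ(67) = -1, μ(68) = 0, μ(69) = 1, μ(70) = -1, μ(71) = -1, μ(72) = 0. Summing all 72 values: -3. (Mertens function M(x) = Σ_{n ≤ x} μ(n); on average M(x) should be small (PNT ⟺ M(x) = o(x)).)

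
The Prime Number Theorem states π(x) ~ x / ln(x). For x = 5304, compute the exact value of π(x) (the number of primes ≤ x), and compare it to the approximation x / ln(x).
π(5304) = 703;  x/ln(x) ≈ 618.45;  relative error ≈ 12.03%.

Directly count primes up to 5304: π(5304) = 703. The PNT approximation gives 5304/ln(5304) ≈ 5304/8.57622 ≈ 618.45. Relative error (π(x) − x/ln(x)) / π(x) ≈ 12.03%; the approximation is known to undercount slightly (Li(x) is a better estimate).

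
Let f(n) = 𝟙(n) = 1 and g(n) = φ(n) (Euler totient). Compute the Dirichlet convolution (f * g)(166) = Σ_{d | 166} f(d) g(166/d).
(𝟙 * φ)(166) = 166

Divisors of 166: [1, 2, 83, 166]. For each d | 166:
  d = 1: 𝟙(1) · φ(166/1) = 1 · 82 = 82
  d = 2: 𝟙(2) · φ(166/2) = 1 · 82 = 82
  d = 83: 𝟙(83) · φ(166/83) = 1 · 1 = 1
  d = 166: 𝟙(166) · φ(166/166) = 1 · 1 = 1
Summing: (𝟙 * φ)(166) = 82 + 82 + 1 + 1 = 166.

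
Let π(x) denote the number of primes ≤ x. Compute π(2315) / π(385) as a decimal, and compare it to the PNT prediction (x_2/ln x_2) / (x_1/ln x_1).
π(2315)/π(385) = 344/76 ≈ 4.5263;  PNT prediction ≈ 4.6206.

π(385) = 76 and π(2315) = 344, so π(2315)/π(385) ≈ 4.5263. The PNT-predicted ratio is (2315/ln(2315)) / (385/ln(385)) ≈ 4.6206. The two agree to within a few percent, as expected.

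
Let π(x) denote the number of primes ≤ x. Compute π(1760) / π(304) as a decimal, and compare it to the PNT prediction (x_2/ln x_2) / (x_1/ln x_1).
π(1760)/π(304) = 274/62 ≈ 4.4194;  PNT prediction ≈ 4.4290.

π(304) = 62 and π(1760) = 274, so π(1760)/π(304) ≈ 4.4194. The PNT-predicted ratio is (1760/ln(1760)) / (304/ln(304)) ≈ 4.4290. The two agree to within a few percent, as expected.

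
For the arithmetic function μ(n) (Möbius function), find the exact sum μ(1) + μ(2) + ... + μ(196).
Σ_{n ≤ 196} μ(n) = -6

Compute μ(n) for each 1 ≤ n ≤ 196: μ(1) = 1, μ(2) = -1, μ(3) = -1, μ(4) = 0, μ(5) = -1, μ(6) = 1, μ(7) = -1, μ(8) = 0, μ(9) = 0, μ(10) = 1, μ(11) = -1, μ(12) = 0, μ(13) = -1, μ(14) = 1, μ(15) = 1, μ(16) = 0, μ(17) = -1, μ(18) = 0, μ(19) = -1, μ(20) = 0, μ(21) = 1, μ(22) = 1, μ(23) = -1, μ(24) = 0, μ(25) = 0, μ(26) = 1, μ(27) = 0, μ(28) = 0, μ(29) = -1, μ(30) = -1, μ(31) = -1, μ(32) = 0, μ(33) = 1, μ(34) = 1, μ(35) = 1, μ(36) = 0, μ(37) = -1, μ(38) = 1, μ(39) = 1, μ(40) = 0, μ(41) = -1, μ(42) = -1, μ(43) = -1, μ(44) = 0, μ(45) = 0, μ(46) = 1, μ(47) = -1, μ(48) = 0, μ(49) = 0, μ(50) = 0, μ(51) = 1, μ(52) = 0, μ(53) = -1, μ(54) = 0, μ(55) = 1, μ(56) = 0, μ(57) = 1, μ(58) = 1, μ(59) = -1, μ(60) = 0, μ(61) = -1, μ(62) = 1, μ(63) = 0, μ(64) = 0, μ(65) = 1, μ(66) = -1, μ(67) = -1, μ(68) = 0, μ(69) = 1, μ(70) = -1, μ(71) = -1, μ(72) = 0, μ(73) = -1, μ(74) = 1, μ(75) = 0, μ(76) = 0, μ(77) = 1, μ(78) = -1, μ(79) = -1, μ(80) = 0, μ(81) = 0, μ(82) = 1, μ(83) = -1, μ(84) = 0, μ(85) = 1, μ(86) = 1, μ(87) = 1, μ(88) = 0, μ(89) = -1, μ(90) = 0, μ(91) = 1, μ(92) = 0, μ(93) = 1, μ(94) = 1, μ(95) = 1, μ(96) = 0, μ(97) = -1, μ(98) = 0, μ(99) = 0, μ(100) = 0, μ(101) = -1, μ(102) = -1, μ(103) = -1, μ(104) = 0, μ(105) = -1, μ(106) = 1, μ(107) = -1, μ(108) = 0, μ(109) = -1, μ(110) = -1, μ(111) = 1, μ(112) = 0, μ(113) = -1, μ(114) = -1, μ(115) = 1, μ(116) = 0, μ(117) = 0, μ(118) = 1, μ(119) = 1, μ(120) = 0, μ(121) = 0, μ(122) = 1, μ(123) = 1, μ(124) = 0, μ(125) = 0, μ(126) = 0, μ(127) = -1, μ(128) = 0, μ(129) = 1, μ(130) = -1, μ(131) = -1, μ(132) = 0, μ(133) = 1, μ(134) = 1, μ(135) = 0, μ(136) = 0, μ(137) = -1, μ(138) = -1, μ(139) = -1, μ(140) = 0, μ(141) = 1, μ(142) = 1, μ(143) = 1, μ(144) = 0, μ(145) = 1, μ(146) = 1, μ(147) = 0, μ(148) = 0, μ(149) = -1, μ(150) = 0, μ(151) = -1, μ(152) = 0, μ(153) = 0, μ(154) = -1, μ(155) = 1, μ(156) = 0, μ(157) = -1, μ(158) = 1, μ(159) = 1, μ(160) = 0, μ(161) = 1, μ(162) = 0, μ(163) = -1, μ(164) = 0, μ(165) = -1, μ(166) = 1, μ(167) = -1, μ(168) = 0, μ(169) = 0, μ(170) = -1, μ(171) = 0, μ(172) = 0, μ(173) = -1, μ(174) = -1, μ(175) = 0, μ(176) = 0, μ(177) = 1, μ(178) = 1, μ(179) = -1, μ(180) = 0, μ(181) = -1, μ(182) = -1, μ(183) = 1, μ(184) = 0, μ(185) = 1, μ(186) = -1, μ(187) = 1, μ(188) = 0, μ(189) = 0, μ(190) = -1, μ(191) = -1, μ(192) = 0, μ(193) = -1, μ(194) = 1, μ(195) = -1, μ(196) = 0. Summing all 196 values: -6. (Mertens function M(x) = Σ_{n ≤ x} μ(n); on average M(x) should be small (PNT ⟺ M(x) = o(x)).)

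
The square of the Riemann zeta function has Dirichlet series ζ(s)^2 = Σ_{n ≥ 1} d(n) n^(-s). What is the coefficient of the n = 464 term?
d(464) = 10

ζ(s)^2 = (Σ 1/m^s)(Σ 1/k^s). The coefficient of 1/n^s in the product is the number of ordered pairs (m, k) with mk = n, which equals d(n). For n = 464, divisors are [1, 2, 4, 8, 16, 29, 58, 116, 232, 464], so d(464) = 10.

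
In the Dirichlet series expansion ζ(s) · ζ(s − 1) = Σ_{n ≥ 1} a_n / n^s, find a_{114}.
σ(114) = 240

In the product (Σ m^0/m^s)(Σ k / k^s) = Σ (Σ_{d | n} d) / n^s, the coefficient of 1/n^s is σ(n) = Σ_{d | n} d. For n = 114, divisors are [1, 2, 3, 6, 19, 38, 57, 114]; summing: σ(114) = 240.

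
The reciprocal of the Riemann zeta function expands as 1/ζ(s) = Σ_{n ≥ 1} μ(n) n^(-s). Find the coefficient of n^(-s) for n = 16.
μ(16) = 0

Factor n = 16 = 2^4. μ(n) = 0 if any exponent ≥ 2 (not squarefree); otherwise μ(n) = (−1)^{ω(n)} where ω(n) is the number of distinct prime factors. Applying: μ(16) = 0.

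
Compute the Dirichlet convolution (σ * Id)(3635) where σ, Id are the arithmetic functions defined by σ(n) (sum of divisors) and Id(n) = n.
(σ * Id)(3635) = 16005

Divisors of 3635: [1, 5, 727, 3635]. For each d | 3635:
  d = 1: σ(1) · Id(3635/1) = 1 · 3635 = 3635
  d = 5: σ(5) · Id(3635/5) = 6 · 727 = 4362
  d = 727: σ(727) · Id(3635/727) = 728 · 5 = 3640
  d = 3635: σ(3635) · Id(3635/3635) = 4368 · 1 = 4368
Summing: (σ * Id)(3635) = 3635 + 4362 + 3640 + 4368 = 16005.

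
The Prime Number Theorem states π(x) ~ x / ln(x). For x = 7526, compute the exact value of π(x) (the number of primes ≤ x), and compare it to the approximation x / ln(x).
π(7526) = 953;  x/ln(x) ≈ 843.14;  relative error ≈ 11.53%.

Directly count primes up to 7526: π(7526) = 953. The PNT approximation gives 7526/ln(7526) ≈ 7526/8.92612 ≈ 843.14. Relative error (π(x) − x/ln(x)) / π(x) ≈ 11.53%; the approximation is known to undercount slightly (Li(x) is a better estimate).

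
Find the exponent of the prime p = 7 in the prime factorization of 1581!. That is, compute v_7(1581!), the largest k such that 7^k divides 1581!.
v_7(1581!) = 261

Legendre's formula: v_p(n!) = Σ_{k ≥ 1} ⌊n / p^k⌋. For p = 7, n = 1581, the terms are:
  ⌊1581/7^1⌋ = ⌊1581/7⌋ = 225
  ⌊1581/7^2⌋ = ⌊1581/49⌋ = 32
  ⌊1581/7^3⌋ = ⌊1581/343⌋ = 4
(the next term ⌊1581/7^4⌋ = 0, terminating the sum). Summing: v_7(1581!) = 225 + 32 + 4 = 261.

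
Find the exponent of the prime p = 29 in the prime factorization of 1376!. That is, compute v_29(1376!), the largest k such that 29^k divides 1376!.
v_29(1376!) = 48

Legendre's formula: v_p(n!) = Σ_{k ≥ 1} ⌊n / p^k⌋. For p = 29, n = 1376, the terms are:
  ⌊1376/29^1⌋ = ⌊1376/29⌋ = 47
  ⌊1376/29^2⌋ = ⌊1376/841⌋ = 1
(the next term ⌊1376/29^3⌋ = 0, terminating the sum). Summing: v_29(1376!) = 47 + 1 = 48.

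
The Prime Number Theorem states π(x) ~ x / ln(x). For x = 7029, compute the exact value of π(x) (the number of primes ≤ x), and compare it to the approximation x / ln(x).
π(7029) = 904;  x/ln(x) ≈ 793.54;  relative error ≈ 12.22%.

Directly count primes up to 7029: π(7029) = 904. The PNT approximation gives 7029/ln(7029) ≈ 7029/8.85780 ≈ 793.54. Relative error (π(x) − x/ln(x)) / π(x) ≈ 12.22%; the approximation is known to undercount slightly (Li(x) is a better estimate).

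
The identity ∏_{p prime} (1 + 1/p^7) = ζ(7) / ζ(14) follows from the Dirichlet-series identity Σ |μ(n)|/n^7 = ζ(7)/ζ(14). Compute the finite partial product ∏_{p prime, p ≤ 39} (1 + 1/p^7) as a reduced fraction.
∏ = 228018297549409144061012751313154880100808796638571013381923478410878979964928/226144123234654878853445211850814351110881099376313221108562837934941141853125

The primes p ≤ 39 are [2, 3, 5, 7, 11, 13, 17, 19, 23, 29, 31, 37]. For each, (1 + 1/p^7) = (p^7 + 1)/p^7. Multiplying these fractions over p ∈ [2, 3, 5, 7, 11, 13, 17, 19, 23, 29, 31, 37] gives 228018297549409144061012751313154880100808796638571013381923478410878979964928/226144123234654878853445211850814351110881099376313221108562837934941141853125. (In the limit P → ∞ this tends to ζ(7)/ζ(14).)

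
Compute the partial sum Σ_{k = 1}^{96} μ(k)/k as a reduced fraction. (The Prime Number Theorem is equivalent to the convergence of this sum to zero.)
Σ μ(k)/k = 164165993590198279544427554326659/3961456982724258461775089600226385

Values of μ(k) for 1 ≤ k ≤ 96: μ(1) = 1, μ(2) = -1, μ(3) = -1, μ(5) = -1, μ(6) = 1, μ(7) = -1, μ(10) = 1, μ(11) = -1, μ(13) = -1, μ(14) = 1, μ(15) = 1, μ(17) = -1, μ(19) = -1, μ(21) = 1, μ(22) = 1, μ(23) = -1, μ(26) = 1, μ(29) = -1, μ(30) = -1, μ(31) = -1, μ(33) = 1, μ(34) = 1, μ(35) = 1, μ(37) = -1, μ(38) = 1, μ(39) = 1, μ(41) = -1, μ(42) = -1, μ(43) = -1, μ(46) = 1, μ(47) = -1, μ(51) = 1, μ(53) = -1, μ(55) = 1, μ(57) = 1, μ(58) = 1, μ(59) = -1, μ(61) = -1, μ(62) = 1, μ(65) = 1, μ(66) = -1, μ(67) = -1, μ(69) = 1, μ(70) = -1, μ(71) = -1, μ(73) = -1, μ(74) = 1, μ(77) = 1, μ(78) = -1, μ(79) = -1, μ(82) = 1, μ(83) = -1, μ(85) = 1, μ(86) = 1, μ(87) = 1, μ(89) = -1, μ(91) = 1, μ(93) = 1, μ(94) = 1, μ(95) = 1, with μ = 0 on non-squarefree integers. Summing μ(k)/k for k where μ(k) ≠ 0 gives 164165993590198279544427554326659/3961456982724258461775089600226385 ≈ 0.0414. (PNT ⟺ this sum → 0 as n → ∞.)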